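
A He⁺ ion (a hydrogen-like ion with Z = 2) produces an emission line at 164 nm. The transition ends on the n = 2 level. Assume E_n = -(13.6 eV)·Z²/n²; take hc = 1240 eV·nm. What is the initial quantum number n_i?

The photon energy is ΔE = hc/λ = 1240 / 164 = 7.561 eV.
With Z = 2, ΔE = 54.40 × (1/n_f² − 1/n_i²), so 1/n_f² − 1/n_i² = 0.1390.
With n_f = 2: 1/n_i² = 1/4 − 0.1390 = 0.1110, so n_i ≈ 3.00.

n_i = 3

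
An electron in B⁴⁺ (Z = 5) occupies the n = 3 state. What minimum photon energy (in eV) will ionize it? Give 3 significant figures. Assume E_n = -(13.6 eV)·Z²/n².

37.8 eV

E_n = −13.6 Z²/n² = −340.0/n² eV for Z = 5.
E_3 = −340.0/9 = −37.8 eV, so ionization (to E = 0) requires 37.8 eV.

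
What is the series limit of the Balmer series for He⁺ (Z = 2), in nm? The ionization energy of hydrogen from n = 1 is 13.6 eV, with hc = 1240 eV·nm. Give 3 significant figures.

The Balmer series has lower level n_f = 2; the series limit corresponds to n_i → ∞.
ΔE_max = 13.6 × 4 / 2² = 13.60 eV.
λ_min = 1240 / 13.60 = 91.2 nm.

91.2 nm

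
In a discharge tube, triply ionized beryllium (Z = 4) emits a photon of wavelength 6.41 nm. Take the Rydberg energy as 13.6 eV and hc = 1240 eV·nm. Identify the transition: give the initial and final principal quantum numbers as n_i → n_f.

n_i = 3, n_f = 1

The photon energy is ΔE = hc/λ = 1240 / 6.41 = 193.4 eV.
With Z = 4, ΔE = 217.6 × (1/n_f² − 1/n_i²), so 1/n_f² − 1/n_i² = 0.8890.
Trying n_f = 1 gives 1/n_i² = 0.1110, i.e. n_i ≈ 3; this pair matches.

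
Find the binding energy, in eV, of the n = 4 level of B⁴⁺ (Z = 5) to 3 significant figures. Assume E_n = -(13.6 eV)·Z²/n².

21.3 eV

E_n = −13.6 Z²/n² = −340.0/n² eV for Z = 5.
E_4 = −340.0/16 = −21.3 eV, so ionization (to E = 0) requires 21.3 eV.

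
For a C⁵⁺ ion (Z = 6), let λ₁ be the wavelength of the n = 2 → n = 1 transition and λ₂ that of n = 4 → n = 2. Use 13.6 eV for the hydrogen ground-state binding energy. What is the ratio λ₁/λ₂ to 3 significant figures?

λ ∝ 1/ΔE ∝ 1/(1/n_f² − 1/n_i²), and the Z² and hc factors cancel in the ratio.
λ₁/λ₂ = (1/2² − 1/4²)/(1/1² − 1/2²) = 0.1875/0.7500 = 0.250.

0.250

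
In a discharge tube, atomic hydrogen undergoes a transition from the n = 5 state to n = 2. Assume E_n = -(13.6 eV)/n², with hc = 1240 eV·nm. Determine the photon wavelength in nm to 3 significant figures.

434 nm

ΔE = 13.60 × (1/2² − 1/5²) = 13.60 × 0.2100 = 2.856 eV.
λ = hc/ΔE = 1240 / 2.856 = 434 nm.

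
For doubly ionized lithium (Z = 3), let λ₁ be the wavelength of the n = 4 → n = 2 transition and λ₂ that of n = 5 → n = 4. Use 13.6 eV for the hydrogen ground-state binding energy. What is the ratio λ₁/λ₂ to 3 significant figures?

λ ∝ 1/ΔE ∝ 1/(1/n_f² − 1/n_i²), and the Z² and hc factors cancel in the ratio.
λ₁/λ₂ = (1/4² − 1/5²)/(1/2² − 1/4²) = 0.02250/0.1875 = 0.120.

0.120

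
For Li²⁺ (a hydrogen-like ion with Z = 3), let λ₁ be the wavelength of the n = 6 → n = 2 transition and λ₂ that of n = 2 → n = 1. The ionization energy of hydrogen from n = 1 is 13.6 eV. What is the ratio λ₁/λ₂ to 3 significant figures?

λ ∝ 1/ΔE ∝ 1/(1/n_f² − 1/n_i²), and the Z² and hc factors cancel in the ratio.
λ₁/λ₂ = (1/1² − 1/2²)/(1/2² − 1/6²) = 0.7500/0.2222 = 3.38.

3.38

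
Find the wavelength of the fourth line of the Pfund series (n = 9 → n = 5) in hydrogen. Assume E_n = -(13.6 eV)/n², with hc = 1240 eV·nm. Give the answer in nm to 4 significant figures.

The Pfund series terminates on n_f = 5; the fourth line has n_i = 5+4 = 9.
ΔE = 13.60 × (1/5² − 1/9²) = 0.3761 eV.
λ = 1240 / 0.3761 = 3297 nm.

3297 nm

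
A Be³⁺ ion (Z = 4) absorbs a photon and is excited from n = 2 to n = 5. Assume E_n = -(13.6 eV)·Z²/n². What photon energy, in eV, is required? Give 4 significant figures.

45.70 eV

The Bohr energies scale as Z², so for Z = 4: E_n = −217.6/n² eV.
E_5 = −217.6/25 = −8.704 eV and E_2 = −217.6/4 = −54.40 eV.
The photon energy is |E_5 − E_2| = 45.70 eV.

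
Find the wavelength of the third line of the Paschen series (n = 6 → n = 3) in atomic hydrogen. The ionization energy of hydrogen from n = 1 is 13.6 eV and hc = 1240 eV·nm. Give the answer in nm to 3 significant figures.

1090 nm

The Paschen series terminates on n_f = 3; the third line has n_i = 3+3 = 6.
ΔE = 13.60 × (1/3² − 1/6²) = 1.133 eV.
λ = 1240 / 1.133 = 1090 nm.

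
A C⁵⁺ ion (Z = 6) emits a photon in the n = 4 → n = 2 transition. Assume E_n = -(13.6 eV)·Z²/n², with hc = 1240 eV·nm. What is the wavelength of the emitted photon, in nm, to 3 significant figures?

13.5 nm

For Z = 6 the level energies scale as Z², so the effective Rydberg energy is 13.6 × 36 = 489.6 eV.
ΔE = 489.6 × (1/2² − 1/4²) = 489.6 × 0.1875 = 91.80 eV.
λ = hc/ΔE = 1240 / 91.80 = 13.5 nm.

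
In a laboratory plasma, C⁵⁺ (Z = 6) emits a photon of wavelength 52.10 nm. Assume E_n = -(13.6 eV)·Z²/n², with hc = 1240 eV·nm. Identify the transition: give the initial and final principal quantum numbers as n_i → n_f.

The photon energy is ΔE = hc/λ = 1240 / 52.10 = 23.80 eV.
With Z = 6, ΔE = 489.6 × (1/n_f² − 1/n_i²), so 1/n_f² − 1/n_i² = 0.04861.
Trying n_f = 3 gives 1/n_i² = 0.06250, i.e. n_i ≈ 4; this pair matches.

n_i = 4, n_f = 3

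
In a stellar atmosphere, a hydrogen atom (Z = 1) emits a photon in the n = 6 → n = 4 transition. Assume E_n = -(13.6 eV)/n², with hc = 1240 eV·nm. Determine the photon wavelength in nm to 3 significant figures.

ΔE = 13.60 × (1/4² − 1/6²) = 13.60 × 0.03472 = 0.4722 eV.
λ = hc/ΔE = 1240 / 0.4722 = 2630 nm.

2630 nm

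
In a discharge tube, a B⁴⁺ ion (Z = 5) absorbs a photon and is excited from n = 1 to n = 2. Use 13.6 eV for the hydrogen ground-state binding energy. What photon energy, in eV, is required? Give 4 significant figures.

The Bohr energies scale as Z², so for Z = 5: E_n = −340.0/n² eV.
E_2 = −340.0/4 = −85.00 eV and E_1 = −340.0/1 = −340.0 eV.
The photon energy is |E_2 − E_1| = 255.0 eV.

255.0 eV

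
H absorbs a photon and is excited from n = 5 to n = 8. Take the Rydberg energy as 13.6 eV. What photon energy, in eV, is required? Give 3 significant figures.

E_8 = −13.60/64 = −0.2125 eV and E_5 = −13.60/25 = −0.5440 eV.
The photon energy is |E_8 − E_5| = 0.332 eV.

0.332 eV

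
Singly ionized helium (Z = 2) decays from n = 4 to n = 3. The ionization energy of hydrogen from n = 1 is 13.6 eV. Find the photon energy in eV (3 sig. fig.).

2.64 eV

The Bohr energies scale as Z², so for Z = 2: E_n = −54.40/n² eV.
E_4 = −54.40/16 = −3.400 eV and E_3 = −54.40/9 = −6.044 eV.
The photon energy is |E_4 − E_3| = 2.64 eV.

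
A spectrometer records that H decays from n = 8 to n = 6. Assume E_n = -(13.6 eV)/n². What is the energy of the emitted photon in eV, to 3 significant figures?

E_8 = −13.60/64 = −0.2125 eV and E_6 = −13.60/36 = −0.3778 eV.
The photon energy is |E_8 − E_6| = 0.165 eV.

0.165 eV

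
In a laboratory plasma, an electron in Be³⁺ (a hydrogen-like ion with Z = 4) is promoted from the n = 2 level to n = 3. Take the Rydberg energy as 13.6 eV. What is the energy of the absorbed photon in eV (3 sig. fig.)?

The Bohr energies scale as Z², so for Z = 4: E_n = −217.6/n² eV.
E_3 = −217.6/9 = −24.18 eV and E_2 = −217.6/4 = −54.40 eV.
The photon energy is |E_3 − E_2| = 30.2 eV.

30.2 eV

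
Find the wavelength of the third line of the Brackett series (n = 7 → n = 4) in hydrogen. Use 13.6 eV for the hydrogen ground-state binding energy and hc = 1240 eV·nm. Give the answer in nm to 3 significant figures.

2170 nm

The Brackett series terminates on n_f = 4; the third line has n_i = 4+3 = 7.
ΔE = 13.60 × (1/4² − 1/7²) = 0.5724 eV.
λ = 1240 / 0.5724 = 2170 nm.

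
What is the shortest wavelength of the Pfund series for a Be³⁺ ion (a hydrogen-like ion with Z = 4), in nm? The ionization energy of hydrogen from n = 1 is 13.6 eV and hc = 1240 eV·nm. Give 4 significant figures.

The Pfund series has lower level n_f = 5; the series limit corresponds to n_i → ∞.
ΔE_max = 13.6 × 16 / 5² = 8.704 eV.
λ_min = 1240 / 8.704 = 142.5 nm.

142.5 nm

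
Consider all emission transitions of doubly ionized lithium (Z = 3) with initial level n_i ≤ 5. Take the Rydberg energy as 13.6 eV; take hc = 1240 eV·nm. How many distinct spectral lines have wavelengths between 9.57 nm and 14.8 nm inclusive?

Enumerate all n_i → n_f pairs with 1 ≤ n_f < n_i ≤ 5 and compute λ = 1240 / [13.6·9·(1/n_f² − 1/n_i²)].
Lines falling in [9.57, 14.8] nm: 5→1 (10.55 nm), 4→1 (10.81 nm), 3→1 (11.40 nm), 2→1 (13.51 nm).

4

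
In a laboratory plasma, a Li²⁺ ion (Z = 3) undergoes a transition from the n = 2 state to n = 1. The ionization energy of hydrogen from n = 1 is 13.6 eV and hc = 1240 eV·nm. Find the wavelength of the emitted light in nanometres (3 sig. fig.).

13.5 nm

For Z = 3 the level energies scale as Z², so the effective Rydberg energy is 13.6 × 9 = 122.4 eV.
ΔE = 122.4 × (1/1² − 1/2²) = 122.4 × 0.7500 = 91.80 eV.
λ = hc/ΔE = 1240 / 91.80 = 13.5 nm.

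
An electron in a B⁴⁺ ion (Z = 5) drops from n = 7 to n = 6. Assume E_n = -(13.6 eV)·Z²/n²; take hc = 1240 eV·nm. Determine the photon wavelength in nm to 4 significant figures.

For Z = 5 the level energies scale as Z², so the effective Rydberg energy is 13.6 × 25 = 340.0 eV.
ΔE = 340.0 × (1/6² − 1/7²) = 340.0 × 0.007370 = 2.506 eV.
λ = hc/ΔE = 1240 / 2.506 = 494.9 nm.

494.9 nm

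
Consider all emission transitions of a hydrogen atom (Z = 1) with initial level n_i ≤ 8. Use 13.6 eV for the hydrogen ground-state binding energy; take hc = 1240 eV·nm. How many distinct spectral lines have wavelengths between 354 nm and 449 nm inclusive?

4

Enumerate all n_i → n_f pairs with 1 ≤ n_f < n_i ≤ 8 and compute λ = 1240 / [13.6·1·(1/n_f² − 1/n_i²)].
Lines falling in [354, 449] nm: 8→2 (389.0 nm), 7→2 (397.1 nm), 6→2 (410.3 nm), 5→2 (434.2 nm).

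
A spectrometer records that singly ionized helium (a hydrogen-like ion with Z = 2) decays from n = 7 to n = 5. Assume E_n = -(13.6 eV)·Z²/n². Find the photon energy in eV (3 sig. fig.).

The Bohr energies scale as Z², so for Z = 2: E_n = −54.40/n² eV.
E_7 = −54.40/49 = −1.110 eV and E_5 = −54.40/25 = −2.176 eV.
The photon energy is |E_7 − E_5| = 1.07 eV.

1.07 eV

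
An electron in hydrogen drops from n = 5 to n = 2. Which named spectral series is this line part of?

The series is set by the lower level: n_f = 2 is the Balmer series.

Balmer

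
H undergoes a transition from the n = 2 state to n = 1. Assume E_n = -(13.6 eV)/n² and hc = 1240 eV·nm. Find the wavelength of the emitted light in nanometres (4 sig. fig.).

121.6 nm

ΔE = 13.60 × (1/1² − 1/2²) = 13.60 × 0.7500 = 10.20 eV.
λ = hc/ΔE = 1240 / 10.20 = 121.6 nm.
This line belongs to the Lyman series.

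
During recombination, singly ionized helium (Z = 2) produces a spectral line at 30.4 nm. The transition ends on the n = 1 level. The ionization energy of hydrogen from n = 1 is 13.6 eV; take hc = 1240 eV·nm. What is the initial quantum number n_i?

n_i = 2

The photon energy is ΔE = hc/λ = 1240 / 30.4 = 40.79 eV.
With Z = 2, ΔE = 54.40 × (1/n_f² − 1/n_i²), so 1/n_f² − 1/n_i² = 0.7498.
With n_f = 1: 1/n_i² = 1/1 − 0.7498 = 0.2502, so n_i ≈ 2.00.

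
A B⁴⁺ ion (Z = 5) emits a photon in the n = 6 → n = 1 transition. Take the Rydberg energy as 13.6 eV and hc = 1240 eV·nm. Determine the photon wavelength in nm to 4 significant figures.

3.751 nm

For Z = 5 the level energies scale as Z², so the effective Rydberg energy is 13.6 × 25 = 340.0 eV.
ΔE = 340.0 × (1/1² − 1/6²) = 340.0 × 0.9722 = 330.6 eV.
λ = hc/ΔE = 1240 / 330.6 = 3.751 nm.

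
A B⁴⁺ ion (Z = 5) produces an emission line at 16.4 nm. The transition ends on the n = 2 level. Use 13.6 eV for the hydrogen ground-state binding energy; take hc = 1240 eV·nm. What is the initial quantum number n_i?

The photon energy is ΔE = hc/λ = 1240 / 16.4 = 75.61 eV.
With Z = 5, ΔE = 340.0 × (1/n_f² − 1/n_i²), so 1/n_f² − 1/n_i² = 0.2224.
With n_f = 2: 1/n_i² = 1/4 − 0.2224 = 0.02762, so n_i ≈ 6.02.

n_i = 6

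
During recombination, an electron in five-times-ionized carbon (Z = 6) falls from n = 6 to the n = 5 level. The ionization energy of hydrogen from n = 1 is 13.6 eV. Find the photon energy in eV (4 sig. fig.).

5.984 eV

The Bohr energies scale as Z², so for Z = 6: E_n = −489.6/n² eV.
E_6 = −489.6/36 = −13.60 eV and E_5 = −489.6/25 = −19.58 eV.
The photon energy is |E_6 − E_5| = 5.984 eV.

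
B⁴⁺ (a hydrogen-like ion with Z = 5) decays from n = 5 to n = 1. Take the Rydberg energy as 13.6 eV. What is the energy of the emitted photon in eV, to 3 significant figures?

The Bohr energies scale as Z², so for Z = 5: E_n = −340.0/n² eV.
E_5 = −340.0/25 = −13.60 eV and E_1 = −340.0/1 = −340.0 eV.
The photon energy is |E_5 − E_1| = 326 eV.

326 eV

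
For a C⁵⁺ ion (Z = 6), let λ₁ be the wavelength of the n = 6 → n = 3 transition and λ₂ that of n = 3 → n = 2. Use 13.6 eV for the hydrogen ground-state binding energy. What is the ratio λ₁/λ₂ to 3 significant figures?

λ ∝ 1/ΔE ∝ 1/(1/n_f² − 1/n_i²), and the Z² and hc factors cancel in the ratio.
λ₁/λ₂ = (1/2² − 1/3²)/(1/3² − 1/6²) = 0.1389/0.08333 = 1.67.

1.67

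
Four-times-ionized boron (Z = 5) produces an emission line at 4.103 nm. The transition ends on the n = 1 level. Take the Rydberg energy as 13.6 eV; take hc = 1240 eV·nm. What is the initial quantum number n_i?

The photon energy is ΔE = hc/λ = 1240 / 4.103 = 302.2 eV.
With Z = 5, ΔE = 340.0 × (1/n_f² − 1/n_i²), so 1/n_f² − 1/n_i² = 0.8889.
With n_f = 1: 1/n_i² = 1/1 − 0.8889 = 0.1111, so n_i ≈ 3.00.

n_i = 3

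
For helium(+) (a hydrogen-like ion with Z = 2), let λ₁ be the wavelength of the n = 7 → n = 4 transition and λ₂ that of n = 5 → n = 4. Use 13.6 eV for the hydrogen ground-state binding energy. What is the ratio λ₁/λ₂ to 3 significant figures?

λ ∝ 1/ΔE ∝ 1/(1/n_f² − 1/n_i²), and the Z² and hc factors cancel in the ratio.
λ₁/λ₂ = (1/4² − 1/5²)/(1/4² − 1/7²) = 0.02250/0.04209 = 0.535.

0.535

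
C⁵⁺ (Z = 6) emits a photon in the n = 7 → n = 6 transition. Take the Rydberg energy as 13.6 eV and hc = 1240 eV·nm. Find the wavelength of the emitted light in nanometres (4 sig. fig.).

343.7 nm

For Z = 6 the level energies scale as Z², so the effective Rydberg energy is 13.6 × 36 = 489.6 eV.
ΔE = 489.6 × (1/6² − 1/7²) = 489.6 × 0.007370 = 3.608 eV.
λ = hc/ΔE = 1240 / 3.608 = 343.7 nm.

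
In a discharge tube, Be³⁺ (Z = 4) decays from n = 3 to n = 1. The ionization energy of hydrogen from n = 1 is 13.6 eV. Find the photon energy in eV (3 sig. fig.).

The Bohr energies scale as Z², so for Z = 4: E_n = −217.6/n² eV.
E_3 = −217.6/9 = −24.18 eV and E_1 = −217.6/1 = −217.6 eV.
The photon energy is |E_3 − E_1| = 193 eV.

193 eV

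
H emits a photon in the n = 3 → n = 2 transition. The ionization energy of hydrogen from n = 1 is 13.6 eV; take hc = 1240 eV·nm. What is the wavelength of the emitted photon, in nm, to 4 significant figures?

656.5 nm

ΔE = 13.60 × (1/2² − 1/3²) = 13.60 × 0.1389 = 1.889 eV.
λ = hc/ΔE = 1240 / 1.889 = 656.5 nm.
This line belongs to the Balmer series.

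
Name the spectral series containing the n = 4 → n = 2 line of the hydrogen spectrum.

The series is set by the lower level: n_f = 2 is the Balmer series.

Balmer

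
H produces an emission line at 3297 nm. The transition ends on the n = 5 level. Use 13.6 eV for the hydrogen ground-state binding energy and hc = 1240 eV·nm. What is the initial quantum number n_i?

The photon energy is ΔE = hc/λ = 1240 / 3297 = 0.3761 eV.
With Z = 1, ΔE = 13.60 × (1/n_f² − 1/n_i²), so 1/n_f² − 1/n_i² = 0.02765.
With n_f = 5: 1/n_i² = 1/25 − 0.02765 = 0.01235, so n_i ≈ 9.00.

n_i = 9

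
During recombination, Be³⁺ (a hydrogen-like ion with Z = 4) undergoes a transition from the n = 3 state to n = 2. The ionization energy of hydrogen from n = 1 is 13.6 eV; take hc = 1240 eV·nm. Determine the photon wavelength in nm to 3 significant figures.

For Z = 4 the level energies scale as Z², so the effective Rydberg energy is 13.6 × 16 = 217.6 eV.
ΔE = 217.6 × (1/2² − 1/3²) = 217.6 × 0.1389 = 30.22 eV.
λ = hc/ΔE = 1240 / 30.22 = 41.0 nm.

41.0 nm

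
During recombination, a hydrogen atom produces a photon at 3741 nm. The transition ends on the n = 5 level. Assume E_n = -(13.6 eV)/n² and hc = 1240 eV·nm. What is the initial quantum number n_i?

n_i = 8

The photon energy is ΔE = hc/λ = 1240 / 3741 = 0.3315 eV.
With Z = 1, ΔE = 13.60 × (1/n_f² − 1/n_i²), so 1/n_f² − 1/n_i² = 0.02437.
With n_f = 5: 1/n_i² = 1/25 − 0.02437 = 0.01563, so n_i ≈ 8.00.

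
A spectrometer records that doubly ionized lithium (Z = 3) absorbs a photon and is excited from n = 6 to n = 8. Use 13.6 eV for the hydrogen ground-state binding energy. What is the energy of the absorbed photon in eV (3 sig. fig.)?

The Bohr energies scale as Z², so for Z = 3: E_n = −122.4/n² eV.
E_8 = −122.4/64 = −1.913 eV and E_6 = −122.4/36 = −3.400 eV.
The photon energy is |E_8 − E_6| = 1.49 eV.

1.49 eV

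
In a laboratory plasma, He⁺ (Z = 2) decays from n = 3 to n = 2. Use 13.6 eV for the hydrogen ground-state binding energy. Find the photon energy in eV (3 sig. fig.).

7.56 eV

The Bohr energies scale as Z², so for Z = 2: E_n = −54.40/n² eV.
E_3 = −54.40/9 = −6.044 eV and E_2 = −54.40/4 = −13.60 eV.
The photon energy is |E_3 − E_2| = 7.56 eV.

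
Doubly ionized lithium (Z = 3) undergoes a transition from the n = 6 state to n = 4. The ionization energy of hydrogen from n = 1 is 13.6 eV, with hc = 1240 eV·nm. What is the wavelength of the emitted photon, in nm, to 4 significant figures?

For Z = 3 the level energies scale as Z², so the effective Rydberg energy is 13.6 × 9 = 122.4 eV.
ΔE = 122.4 × (1/4² − 1/6²) = 122.4 × 0.03472 = 4.250 eV.
λ = hc/ΔE = 1240 / 4.250 = 291.8 nm.

291.8 nm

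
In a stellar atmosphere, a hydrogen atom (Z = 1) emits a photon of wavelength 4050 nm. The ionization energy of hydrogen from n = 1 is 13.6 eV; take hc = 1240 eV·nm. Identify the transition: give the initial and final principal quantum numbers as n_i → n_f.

The photon energy is ΔE = hc/λ = 1240 / 4050 = 0.3062 eV.
With Z = 1, ΔE = 13.60 × (1/n_f² − 1/n_i²), so 1/n_f² − 1/n_i² = 0.02251.
Trying n_f = 4 gives 1/n_i² = 0.03999, i.e. n_i ≈ 5; this pair matches.

n_i = 5, n_f = 4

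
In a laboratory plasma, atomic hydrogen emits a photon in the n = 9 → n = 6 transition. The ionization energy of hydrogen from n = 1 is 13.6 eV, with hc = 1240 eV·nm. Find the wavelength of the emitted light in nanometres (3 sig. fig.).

ΔE = 13.60 × (1/6² − 1/9²) = 13.60 × 0.01543 = 0.2099 eV.
λ = hc/ΔE = 1240 / 0.2099 = 5910 nm.

5910 nm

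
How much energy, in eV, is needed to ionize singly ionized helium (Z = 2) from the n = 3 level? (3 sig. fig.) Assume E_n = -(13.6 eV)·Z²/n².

6.04 eV

E_n = −13.6 Z²/n² = −54.40/n² eV for Z = 2.
E_3 = −54.40/9 = −6.04 eV, so ionization (to E = 0) requires 6.04 eV.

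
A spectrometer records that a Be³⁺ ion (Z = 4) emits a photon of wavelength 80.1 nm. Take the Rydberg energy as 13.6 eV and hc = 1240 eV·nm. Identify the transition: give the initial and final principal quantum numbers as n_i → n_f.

The photon energy is ΔE = hc/λ = 1240 / 80.1 = 15.48 eV.
With Z = 4, ΔE = 217.6 × (1/n_f² − 1/n_i²), so 1/n_f² − 1/n_i² = 0.07114.
Trying n_f = 3 gives 1/n_i² = 0.03997, i.e. n_i ≈ 5; this pair matches.

n_i = 5, n_f = 3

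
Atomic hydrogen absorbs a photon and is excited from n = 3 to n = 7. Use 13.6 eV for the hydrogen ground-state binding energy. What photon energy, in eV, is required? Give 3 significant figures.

1.23 eV

E_7 = −13.60/49 = −0.2776 eV and E_3 = −13.60/9 = −1.511 eV.
The photon energy is |E_7 − E_3| = 1.23 eV.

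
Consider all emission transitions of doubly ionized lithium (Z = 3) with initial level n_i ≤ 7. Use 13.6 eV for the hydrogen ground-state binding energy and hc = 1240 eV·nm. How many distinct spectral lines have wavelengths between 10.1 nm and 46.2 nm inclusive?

8

Enumerate all n_i → n_f pairs with 1 ≤ n_f < n_i ≤ 7 and compute λ = 1240 / [13.6·9·(1/n_f² − 1/n_i²)].
Lines falling in [10.1, 46.2] nm: 7→1 (10.34 nm), 6→1 (10.42 nm), 5→1 (10.55 nm), 4→1 (10.81 nm), 3→1 (11.40 nm), 2→1 (13.51 nm), 7→2 (44.12 nm), 6→2 (45.59 nm).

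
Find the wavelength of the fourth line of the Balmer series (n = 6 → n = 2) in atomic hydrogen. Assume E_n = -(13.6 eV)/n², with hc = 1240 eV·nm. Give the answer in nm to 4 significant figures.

410.3 nm

The Balmer series terminates on n_f = 2; the fourth line has n_i = 2+4 = 6.
ΔE = 13.60 × (1/2² − 1/6²) = 3.022 eV.
λ = 1240 / 3.022 = 410.3 nm.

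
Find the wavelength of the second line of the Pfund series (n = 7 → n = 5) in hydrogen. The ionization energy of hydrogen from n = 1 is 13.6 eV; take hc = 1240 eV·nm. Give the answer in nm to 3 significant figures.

The Pfund series terminates on n_f = 5; the second line has n_i = 5+2 = 7.
ΔE = 13.60 × (1/5² − 1/7²) = 0.2664 eV.
λ = 1240 / 0.2664 = 4650 nm.

4650 nm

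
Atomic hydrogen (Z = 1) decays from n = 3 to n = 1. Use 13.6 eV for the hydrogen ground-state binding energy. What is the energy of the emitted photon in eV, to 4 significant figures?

E_3 = −13.60/9 = −1.511 eV and E_1 = −13.60/1 = −13.60 eV.
The photon energy is |E_3 − E_1| = 12.09 eV.

12.09 eV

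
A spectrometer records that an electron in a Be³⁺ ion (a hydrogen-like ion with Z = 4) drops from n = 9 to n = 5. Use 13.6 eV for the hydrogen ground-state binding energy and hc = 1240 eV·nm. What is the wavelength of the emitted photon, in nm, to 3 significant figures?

206 nm

For Z = 4 the level energies scale as Z², so the effective Rydberg energy is 13.6 × 16 = 217.6 eV.
ΔE = 217.6 × (1/5² − 1/9²) = 217.6 × 0.02765 = 6.018 eV.
λ = hc/ΔE = 1240 / 6.018 = 206 nm.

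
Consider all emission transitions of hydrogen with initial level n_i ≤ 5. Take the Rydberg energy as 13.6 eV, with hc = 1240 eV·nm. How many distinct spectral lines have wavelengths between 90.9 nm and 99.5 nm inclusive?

2

Enumerate all n_i → n_f pairs with 1 ≤ n_f < n_i ≤ 5 and compute λ = 1240 / [13.6·1·(1/n_f² − 1/n_i²)].
Lines falling in [90.9, 99.5] nm: 5→1 (94.98 nm), 4→1 (97.25 nm).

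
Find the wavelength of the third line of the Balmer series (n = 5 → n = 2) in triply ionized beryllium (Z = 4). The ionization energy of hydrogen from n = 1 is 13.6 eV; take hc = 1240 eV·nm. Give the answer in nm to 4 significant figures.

27.14 nm

The Balmer series terminates on n_f = 2; the third line has n_i = 2+3 = 5.
ΔE = 217.6 × (1/2² − 1/5²) = 45.70 eV.
λ = 1240 / 45.70 = 27.14 nm.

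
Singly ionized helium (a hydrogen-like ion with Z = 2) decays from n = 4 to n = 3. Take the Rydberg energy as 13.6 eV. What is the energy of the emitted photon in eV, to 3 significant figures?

The Bohr energies scale as Z², so for Z = 2: E_n = −54.40/n² eV.
E_4 = −54.40/16 = −3.400 eV and E_3 = −54.40/9 = −6.044 eV.
The photon energy is |E_4 − E_3| = 2.64 eV.

2.64 eV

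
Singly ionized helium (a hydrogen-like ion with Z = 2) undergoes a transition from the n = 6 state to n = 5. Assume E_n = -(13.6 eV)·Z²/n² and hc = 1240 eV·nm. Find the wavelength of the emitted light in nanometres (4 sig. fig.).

For Z = 2 the level energies scale as Z², so the effective Rydberg energy is 13.6 × 4 = 54.40 eV.
ΔE = 54.40 × (1/5² − 1/6²) = 54.40 × 0.01222 = 0.6649 eV.
λ = hc/ΔE = 1240 / 0.6649 = 1865 nm.

1865 nm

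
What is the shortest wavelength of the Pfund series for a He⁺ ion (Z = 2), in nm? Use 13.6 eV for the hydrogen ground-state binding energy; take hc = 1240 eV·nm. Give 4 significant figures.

569.9 nm

The Pfund series has lower level n_f = 5; the series limit corresponds to n_i → ∞.
ΔE_max = 13.6 × 4 / 5² = 2.176 eV.
λ_min = 1240 / 2.176 = 569.9 nm.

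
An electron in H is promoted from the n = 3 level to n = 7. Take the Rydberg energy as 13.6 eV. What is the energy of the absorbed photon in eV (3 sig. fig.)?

1.23 eV

E_7 = −13.60/49 = −0.2776 eV and E_3 = −13.60/9 = −1.511 eV.
The photon energy is |E_7 − E_3| = 1.23 eV.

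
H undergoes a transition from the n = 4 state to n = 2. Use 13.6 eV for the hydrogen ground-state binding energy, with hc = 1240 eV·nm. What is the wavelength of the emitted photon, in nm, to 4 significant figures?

486.3 nm

ΔE = 13.60 × (1/2² − 1/4²) = 13.60 × 0.1875 = 2.550 eV.
λ = hc/ΔE = 1240 / 2.550 = 486.3 nm.
This line belongs to the Balmer series.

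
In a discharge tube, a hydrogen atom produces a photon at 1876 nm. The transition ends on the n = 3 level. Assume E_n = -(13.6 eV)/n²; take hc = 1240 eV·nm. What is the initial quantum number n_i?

The photon energy is ΔE = hc/λ = 1240 / 1876 = 0.6610 eV.
With Z = 1, ΔE = 13.60 × (1/n_f² − 1/n_i²), so 1/n_f² − 1/n_i² = 0.04860.
With n_f = 3: 1/n_i² = 1/9 − 0.04860 = 0.06251, so n_i ≈ 4.00.

n_i = 4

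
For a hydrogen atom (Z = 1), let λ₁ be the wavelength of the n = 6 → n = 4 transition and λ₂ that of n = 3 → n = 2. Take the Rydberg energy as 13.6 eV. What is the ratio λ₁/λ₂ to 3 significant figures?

λ ∝ 1/ΔE ∝ 1/(1/n_f² − 1/n_i²), and the Z² and hc factors cancel in the ratio.
λ₁/λ₂ = (1/2² − 1/3²)/(1/4² − 1/6²) = 0.1389/0.03472 = 4.00.

4.00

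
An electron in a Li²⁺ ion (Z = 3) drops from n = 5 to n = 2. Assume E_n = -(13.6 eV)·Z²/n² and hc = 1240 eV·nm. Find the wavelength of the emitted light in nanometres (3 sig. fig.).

For Z = 3 the level energies scale as Z², so the effective Rydberg energy is 13.6 × 9 = 122.4 eV.
ΔE = 122.4 × (1/2² − 1/5²) = 122.4 × 0.2100 = 25.70 eV.
λ = hc/ΔE = 1240 / 25.70 = 48.2 nm.

48.2 nm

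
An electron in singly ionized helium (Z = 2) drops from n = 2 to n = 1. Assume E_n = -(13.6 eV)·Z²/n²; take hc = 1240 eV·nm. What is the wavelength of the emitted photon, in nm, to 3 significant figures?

30.4 nm

For Z = 2 the level energies scale as Z², so the effective Rydberg energy is 13.6 × 4 = 54.40 eV.
ΔE = 54.40 × (1/1² − 1/2²) = 54.40 × 0.7500 = 40.80 eV.
λ = hc/ΔE = 1240 / 40.80 = 30.4 nm.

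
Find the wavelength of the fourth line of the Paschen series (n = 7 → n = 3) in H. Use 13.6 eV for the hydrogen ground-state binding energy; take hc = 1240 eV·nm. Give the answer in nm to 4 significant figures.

The Paschen series terminates on n_f = 3; the fourth line has n_i = 3+4 = 7.
ΔE = 13.60 × (1/3² − 1/7²) = 1.234 eV.
λ = 1240 / 1.234 = 1005 nm.

1005 nm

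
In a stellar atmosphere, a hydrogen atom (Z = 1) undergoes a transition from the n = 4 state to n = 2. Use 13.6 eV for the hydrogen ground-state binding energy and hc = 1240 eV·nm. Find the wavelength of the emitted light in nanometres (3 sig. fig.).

486 nm

ΔE = 13.60 × (1/2² − 1/4²) = 13.60 × 0.1875 = 2.550 eV.
λ = hc/ΔE = 1240 / 2.550 = 486 nm.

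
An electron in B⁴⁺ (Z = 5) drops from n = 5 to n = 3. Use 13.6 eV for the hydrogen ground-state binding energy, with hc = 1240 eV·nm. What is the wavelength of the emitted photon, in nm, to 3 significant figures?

For Z = 5 the level energies scale as Z², so the effective Rydberg energy is 13.6 × 25 = 340.0 eV.
ΔE = 340.0 × (1/3² − 1/5²) = 340.0 × 0.07111 = 24.18 eV.
λ = hc/ΔE = 1240 / 24.18 = 51.3 nm.

51.3 nm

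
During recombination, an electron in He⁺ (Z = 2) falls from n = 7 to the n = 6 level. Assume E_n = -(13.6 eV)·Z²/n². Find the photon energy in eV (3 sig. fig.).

0.401 eV

The Bohr energies scale as Z², so for Z = 2: E_n = −54.40/n² eV.
E_7 = −54.40/49 = −1.110 eV and E_6 = −54.40/36 = −1.511 eV.
The photon energy is |E_7 − E_6| = 0.401 eV.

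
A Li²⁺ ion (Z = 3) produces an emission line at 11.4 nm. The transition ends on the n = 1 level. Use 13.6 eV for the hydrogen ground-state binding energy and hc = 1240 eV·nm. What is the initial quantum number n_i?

The photon energy is ΔE = hc/λ = 1240 / 11.4 = 108.8 eV.
With Z = 3, ΔE = 122.4 × (1/n_f² − 1/n_i²), so 1/n_f² − 1/n_i² = 0.8887.
With n_f = 1: 1/n_i² = 1/1 − 0.8887 = 0.1113, so n_i ≈ 3.00.

n_i = 3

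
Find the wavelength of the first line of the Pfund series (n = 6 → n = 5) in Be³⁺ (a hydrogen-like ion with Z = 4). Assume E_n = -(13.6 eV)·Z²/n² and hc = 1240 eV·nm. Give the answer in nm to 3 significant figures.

The Pfund series terminates on n_f = 5; the first line has n_i = 5+1 = 6.
ΔE = 217.6 × (1/5² − 1/6²) = 2.660 eV.
λ = 1240 / 2.660 = 466 nm.

466 nm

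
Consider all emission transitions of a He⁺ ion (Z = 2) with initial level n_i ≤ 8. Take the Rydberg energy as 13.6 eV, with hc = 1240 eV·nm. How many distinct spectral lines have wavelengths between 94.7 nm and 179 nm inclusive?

6

Enumerate all n_i → n_f pairs with 1 ≤ n_f < n_i ≤ 8 and compute λ = 1240 / [13.6·4·(1/n_f² − 1/n_i²)].
Lines falling in [94.7, 179] nm: 8→2 (97.25 nm), 7→2 (99.28 nm), 6→2 (102.6 nm), 5→2 (108.5 nm), 4→2 (121.6 nm), 3→2 (164.1 nm).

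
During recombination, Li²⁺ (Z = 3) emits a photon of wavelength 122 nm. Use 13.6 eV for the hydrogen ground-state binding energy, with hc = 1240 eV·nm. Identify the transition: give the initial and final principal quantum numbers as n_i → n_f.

The photon energy is ΔE = hc/λ = 1240 / 122 = 10.16 eV.
With Z = 3, ΔE = 122.4 × (1/n_f² − 1/n_i²), so 1/n_f² − 1/n_i² = 0.08304.
Trying n_f = 3 gives 1/n_i² = 0.02807, i.e. n_i ≈ 6; this pair matches.

n_i = 6, n_f = 3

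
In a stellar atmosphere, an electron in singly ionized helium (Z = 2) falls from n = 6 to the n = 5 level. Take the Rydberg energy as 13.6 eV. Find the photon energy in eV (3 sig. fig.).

0.665 eV

The Bohr energies scale as Z², so for Z = 2: E_n = −54.40/n² eV.
E_6 = −54.40/36 = −1.511 eV and E_5 = −54.40/25 = −2.176 eV.
The photon energy is |E_6 − E_5| = 0.665 eV.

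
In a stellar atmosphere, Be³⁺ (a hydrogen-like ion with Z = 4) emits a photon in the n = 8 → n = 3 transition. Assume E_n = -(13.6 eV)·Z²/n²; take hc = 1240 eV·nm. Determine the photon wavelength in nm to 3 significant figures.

For Z = 4 the level energies scale as Z², so the effective Rydberg energy is 13.6 × 16 = 217.6 eV.
ΔE = 217.6 × (1/3² − 1/8²) = 217.6 × 0.09549 = 20.78 eV.
λ = hc/ΔE = 1240 / 20.78 = 59.7 nm.

59.7 nm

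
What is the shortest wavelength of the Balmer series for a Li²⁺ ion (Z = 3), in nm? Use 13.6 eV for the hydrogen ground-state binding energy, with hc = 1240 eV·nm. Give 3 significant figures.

40.5 nm

The Balmer series has lower level n_f = 2; the series limit corresponds to n_i → ∞.
ΔE_max = 13.6 × 9 / 2² = 30.60 eV.
λ_min = 1240 / 30.60 = 40.5 nm.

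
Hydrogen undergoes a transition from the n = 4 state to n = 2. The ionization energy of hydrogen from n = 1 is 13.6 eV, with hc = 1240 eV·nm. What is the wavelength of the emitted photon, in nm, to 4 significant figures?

ΔE = 13.60 × (1/2² − 1/4²) = 13.60 × 0.1875 = 2.550 eV.
λ = hc/ΔE = 1240 / 2.550 = 486.3 nm.
This line belongs to the Balmer series.

486.3 nm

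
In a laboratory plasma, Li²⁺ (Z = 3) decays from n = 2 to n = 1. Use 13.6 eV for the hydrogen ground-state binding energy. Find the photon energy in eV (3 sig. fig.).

The Bohr energies scale as Z², so for Z = 3: E_n = −122.4/n² eV.
E_2 = −122.4/4 = −30.60 eV and E_1 = −122.4/1 = −122.4 eV.
The photon energy is |E_2 − E_1| = 91.8 eV.

91.8 eV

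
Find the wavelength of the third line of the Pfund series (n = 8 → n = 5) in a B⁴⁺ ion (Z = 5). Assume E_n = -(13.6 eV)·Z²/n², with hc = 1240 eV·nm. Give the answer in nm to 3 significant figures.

The Pfund series terminates on n_f = 5; the third line has n_i = 5+3 = 8.
ΔE = 340.0 × (1/5² − 1/8²) = 8.288 eV.
λ = 1240 / 8.288 = 150 nm.

150 nm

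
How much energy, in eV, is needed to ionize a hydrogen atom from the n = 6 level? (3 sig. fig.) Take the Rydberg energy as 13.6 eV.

E_6 = −13.60/36 = −0.378 eV, so ionization (to E = 0) requires 0.378 eV.

0.378 eV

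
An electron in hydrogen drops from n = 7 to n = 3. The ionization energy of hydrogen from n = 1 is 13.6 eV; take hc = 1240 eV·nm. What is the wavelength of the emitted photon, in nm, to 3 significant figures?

ΔE = 13.60 × (1/3² − 1/7²) = 13.60 × 0.09070 = 1.234 eV.
λ = hc/ΔE = 1240 / 1.234 = 1010 nm.

1010 nm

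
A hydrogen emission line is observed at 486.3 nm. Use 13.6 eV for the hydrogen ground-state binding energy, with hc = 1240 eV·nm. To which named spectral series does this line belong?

Balmer

ΔE = 1240/486.3 = 2.550 eV.
This matches 13.6 × (1/2² − 1/4²), so n_f = 2: the Balmer series.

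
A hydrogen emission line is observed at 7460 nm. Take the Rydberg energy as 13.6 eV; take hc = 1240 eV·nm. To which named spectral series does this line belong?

ΔE = 1240/7460 = 0.1662 eV.
This matches 13.6 × (1/5² − 1/6²), so n_f = 5: the Pfund series.

Pfund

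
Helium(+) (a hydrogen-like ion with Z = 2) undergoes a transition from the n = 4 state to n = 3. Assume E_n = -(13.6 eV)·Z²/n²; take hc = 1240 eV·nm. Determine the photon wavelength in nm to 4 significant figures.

468.9 nm

For Z = 2 the level energies scale as Z², so the effective Rydberg energy is 13.6 × 4 = 54.40 eV.
ΔE = 54.40 × (1/3² − 1/4²) = 54.40 × 0.04861 = 2.644 eV.
λ = hc/ΔE = 1240 / 2.644 = 468.9 nm.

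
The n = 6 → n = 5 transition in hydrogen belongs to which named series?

Pfund

The series is set by the lower level: n_f = 5 is the Pfund series.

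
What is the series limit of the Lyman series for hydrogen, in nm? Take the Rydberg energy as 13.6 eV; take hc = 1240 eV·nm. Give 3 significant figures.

The Lyman series has lower level n_f = 1; the series limit corresponds to n_i → ∞.
ΔE_max = 13.6 × 1 / 1² = 13.60 eV.
λ_min = 1240 / 13.60 = 91.2 nm.

91.2 nm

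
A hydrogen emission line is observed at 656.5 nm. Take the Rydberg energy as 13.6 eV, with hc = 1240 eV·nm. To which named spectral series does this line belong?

Balmer

ΔE = 1240/656.5 = 1.889 eV.
This matches 13.6 × (1/2² − 1/3²), so n_f = 2: the Balmer series.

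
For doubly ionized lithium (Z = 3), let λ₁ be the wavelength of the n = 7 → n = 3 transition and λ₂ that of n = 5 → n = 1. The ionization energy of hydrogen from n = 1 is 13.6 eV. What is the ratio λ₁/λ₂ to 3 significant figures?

10.6

λ ∝ 1/ΔE ∝ 1/(1/n_f² − 1/n_i²), and the Z² and hc factors cancel in the ratio.
λ₁/λ₂ = (1/1² − 1/5²)/(1/3² − 1/7²) = 0.9600/0.09070 = 10.6.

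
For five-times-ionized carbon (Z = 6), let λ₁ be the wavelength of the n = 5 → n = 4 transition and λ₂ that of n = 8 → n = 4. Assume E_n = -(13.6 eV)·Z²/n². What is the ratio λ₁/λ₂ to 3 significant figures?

λ ∝ 1/ΔE ∝ 1/(1/n_f² − 1/n_i²), and the Z² and hc factors cancel in the ratio.
λ₁/λ₂ = (1/4² − 1/8²)/(1/4² − 1/5²) = 0.04688/0.02250 = 2.08.

2.08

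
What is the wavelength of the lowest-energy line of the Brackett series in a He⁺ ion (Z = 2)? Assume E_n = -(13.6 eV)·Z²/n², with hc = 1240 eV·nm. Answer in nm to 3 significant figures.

1010 nm

The Brackett series terminates on n_f = 4; the first line has n_i = 4+1 = 5.
ΔE = 54.40 × (1/4² − 1/5²) = 1.224 eV.
λ = 1240 / 1.224 = 1010 nm.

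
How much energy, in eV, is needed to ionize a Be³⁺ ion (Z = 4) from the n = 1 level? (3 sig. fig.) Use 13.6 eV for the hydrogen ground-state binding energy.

218 eV

E_n = −13.6 Z²/n² = −217.6/n² eV for Z = 4.
E_1 = −217.6/1 = −218 eV, so ionization (to E = 0) requires 218 eV.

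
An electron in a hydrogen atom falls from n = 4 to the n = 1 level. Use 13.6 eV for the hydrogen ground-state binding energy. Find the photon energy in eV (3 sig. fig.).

E_4 = −13.60/16 = −0.8500 eV and E_1 = −13.60/1 = −13.60 eV.
The photon energy is |E_4 − E_1| = 12.8 eV.

12.8 eV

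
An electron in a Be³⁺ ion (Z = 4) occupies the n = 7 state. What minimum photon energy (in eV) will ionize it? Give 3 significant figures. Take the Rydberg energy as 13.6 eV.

E_n = −13.6 Z²/n² = −217.6/n² eV for Z = 4.
E_7 = −217.6/49 = −4.44 eV, so ionization (to E = 0) requires 4.44 eV.

4.44 eV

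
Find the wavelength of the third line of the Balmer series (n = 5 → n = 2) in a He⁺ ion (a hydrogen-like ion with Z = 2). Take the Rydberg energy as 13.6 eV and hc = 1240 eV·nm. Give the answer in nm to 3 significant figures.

The Balmer series terminates on n_f = 2; the third line has n_i = 2+3 = 5.
ΔE = 54.40 × (1/2² − 1/5²) = 11.42 eV.
λ = 1240 / 11.42 = 109 nm.

109 nm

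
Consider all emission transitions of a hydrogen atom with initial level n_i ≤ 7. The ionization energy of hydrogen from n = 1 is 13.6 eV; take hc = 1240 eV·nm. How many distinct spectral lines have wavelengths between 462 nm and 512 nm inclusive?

Enumerate all n_i → n_f pairs with 1 ≤ n_f < n_i ≤ 7 and compute λ = 1240 / [13.6·1·(1/n_f² − 1/n_i²)].
Lines falling in [462, 512] nm: 4→2 (486.3 nm).

1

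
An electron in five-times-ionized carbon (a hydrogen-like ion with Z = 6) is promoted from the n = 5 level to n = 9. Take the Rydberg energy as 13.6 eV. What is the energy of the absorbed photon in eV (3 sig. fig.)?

13.5 eV

The Bohr energies scale as Z², so for Z = 6: E_n = −489.6/n² eV.
E_9 = −489.6/81 = −6.044 eV and E_5 = −489.6/25 = −19.58 eV.
The photon energy is |E_9 − E_5| = 13.5 eV.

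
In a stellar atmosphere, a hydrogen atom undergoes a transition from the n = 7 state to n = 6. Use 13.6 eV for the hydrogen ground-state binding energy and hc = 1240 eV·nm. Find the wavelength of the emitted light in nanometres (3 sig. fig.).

ΔE = 13.60 × (1/6² − 1/7²) = 13.60 × 0.007370 = 0.1002 eV.
λ = hc/ΔE = 1240 / 0.1002 = 12400 nm.

12400 nm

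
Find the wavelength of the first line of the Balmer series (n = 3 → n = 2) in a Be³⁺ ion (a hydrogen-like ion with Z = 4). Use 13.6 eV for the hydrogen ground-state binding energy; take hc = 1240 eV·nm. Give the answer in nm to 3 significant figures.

41.0 nm

The Balmer series terminates on n_f = 2; the first line has n_i = 2+1 = 3.
ΔE = 217.6 × (1/2² − 1/3²) = 30.22 eV.
λ = 1240 / 30.22 = 41.0 nm.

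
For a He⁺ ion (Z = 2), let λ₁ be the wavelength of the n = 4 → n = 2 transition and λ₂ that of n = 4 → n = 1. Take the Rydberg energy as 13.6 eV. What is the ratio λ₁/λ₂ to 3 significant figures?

5.00

λ ∝ 1/ΔE ∝ 1/(1/n_f² − 1/n_i²), and the Z² and hc factors cancel in the ratio.
λ₁/λ₂ = (1/1² − 1/4²)/(1/2² − 1/4²) = 0.9375/0.1875 = 5.00.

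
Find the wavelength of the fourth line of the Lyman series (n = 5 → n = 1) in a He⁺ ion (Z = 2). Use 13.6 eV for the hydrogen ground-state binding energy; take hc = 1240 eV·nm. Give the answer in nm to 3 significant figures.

23.7 nm

The Lyman series terminates on n_f = 1; the fourth line has n_i = 1+4 = 5.
ΔE = 54.40 × (1/1² − 1/5²) = 52.22 eV.
λ = 1240 / 52.22 = 23.7 nm.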